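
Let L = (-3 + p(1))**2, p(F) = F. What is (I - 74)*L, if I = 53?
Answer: -84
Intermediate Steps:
L = 4 (L = (-3 + 1)**2 = (-2)**2 = 4)
(I - 74)*L = (53 - 74)*4 = -21*4 = -84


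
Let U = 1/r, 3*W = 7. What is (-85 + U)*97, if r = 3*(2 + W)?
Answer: -107088/13 ≈ -8237.5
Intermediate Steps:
W = 7/3 (W = (⅓)*7 = 7/3 ≈ 2.3333)
r = 13 (r = 3*(2 + 7/3) = 3*(13/3) = 13)
U = 1/13 ≈ 0.076923
(-85 + U)*97 = (-85 + 1/13)*97 = -1104/13*97 = -107088/13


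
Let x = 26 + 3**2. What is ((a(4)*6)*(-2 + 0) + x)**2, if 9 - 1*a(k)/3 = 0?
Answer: 83521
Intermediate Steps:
a(k) = 27 (a(k) = 27 - 3*0 = 27 + 0 = 27)
x = 35 (x = 26 + 9 = 35)
((a(4)*6)*(-2 + 0) + x)**2 = ((27*6)*(-2 + 0) + 35)**2 = (162*(-2) + 35)**2 = (-324 + 35)**2 = (-289)**2 = 83521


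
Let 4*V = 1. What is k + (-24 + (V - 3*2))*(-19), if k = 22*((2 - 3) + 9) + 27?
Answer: 3073/4 ≈ 768.25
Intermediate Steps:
V = 1/4 (V = (1/4)*1 = 1/4 ≈ 0.25000)
k = 203 (k = 22*(-1 + 9) + 27 = 22*8 + 27 = 176 + 27 = 203)
k + (-24 + (V - 3*2))*(-19) = 203 + (-24 + (1/4 - 3*2))*(-19) = 203 + (-24 + (1/4 - 6))*(-19) = 203 + (-24 - 23/4)*(-19) = 203 - 119/4*(-19) = 203 + 2261/4 = 3073/4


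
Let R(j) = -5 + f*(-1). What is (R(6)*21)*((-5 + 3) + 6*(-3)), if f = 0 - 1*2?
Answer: 1260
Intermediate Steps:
f = -2 (f = 0 - 2 = -2)
R(j) = -3 (R(j) = -5 - 2*(-1) = -5 + 2 = -3)
(R(6)*21)*((-5 + 3) + 6*(-3)) = (-3*21)*((-5 + 3) + 6*(-3)) = -63*(-2 - 18) = -63*(-20) = 1260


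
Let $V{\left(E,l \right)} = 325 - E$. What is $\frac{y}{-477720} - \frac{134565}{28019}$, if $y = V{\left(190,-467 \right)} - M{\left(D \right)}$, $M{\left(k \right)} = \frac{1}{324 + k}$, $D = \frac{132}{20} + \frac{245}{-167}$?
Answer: $- \frac{3533612356927925}{735722211163536} \approx -4.8029$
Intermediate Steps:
$D = \frac{4286}{835}$ ($D = 132 \cdot \frac{1}{20} + 245 \left(- \frac{1}{167}\right) = \frac{33}{5} - \frac{245}{167} = \frac{4286}{835} \approx 5.1329$)
$y = \frac{37100675}{274826}$ ($y = \left(325 - 190\right) - \frac{1}{324 + \frac{4286}{835}} = \left(325 - 190\right) - \frac{1}{\frac{274826}{835}} = 135 - \frac{835}{274826} = \frac{37100675}{274826} \approx 135.0$)
$\frac{y}{-477720} - \frac{134565}{28019} = \frac{37100675}{274826 \left(-477720\right)} - \frac{134565}{28019} = \frac{37100675}{274826} \left(- \frac{1}{477720}\right) - \frac{134565}{28019} = - \frac{7420135}{26257975344} - \frac{134565}{28019} = - \frac{3533612356927925}{735722211163536}$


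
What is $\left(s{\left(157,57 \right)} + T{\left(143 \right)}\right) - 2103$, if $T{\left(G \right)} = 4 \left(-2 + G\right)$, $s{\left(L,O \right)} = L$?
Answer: $-1382$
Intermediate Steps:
$T{\left(G \right)} = -8 + 4 G$
$\left(s{\left(157,57 \right)} + T{\left(143 \right)}\right) - 2103 = \left(157 + \left(-8 + 4 \cdot 143\right)\right) - 2103 = \left(157 + \left(-8 + 572\right)\right) - 2103 = \left(157 + 564\right) - 2103 = 721 - 2103 = -1382$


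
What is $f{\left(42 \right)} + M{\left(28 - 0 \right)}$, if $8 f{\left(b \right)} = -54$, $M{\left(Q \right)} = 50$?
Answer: $\frac{173}{4} \approx 43.25$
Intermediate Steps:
$f{\left(b \right)} = - \frac{27}{4}$ ($f{\left(b \right)} = \frac{1}{8} \left(-54\right) = - \frac{27}{4}$)
$f{\left(42 \right)} + M{\left(28 - 0 \right)} = - \frac{27}{4} + 50 = \frac{173}{4}$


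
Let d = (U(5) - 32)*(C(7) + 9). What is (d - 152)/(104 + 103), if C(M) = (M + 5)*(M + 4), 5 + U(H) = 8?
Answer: -4241/207 ≈ -20.488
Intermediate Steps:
U(H) = 3 (U(H) = -5 + 8 = 3)
C(M) = (4 + M)*(5 + M) (C(M) = (5 + M)*(4 + M) = (4 + M)*(5 + M))
d = -4089 (d = (3 - 32)*((20 + 7**2 + 9*7) + 9) = -29*((20 + 49 + 63) + 9) = -29*(132 + 9) = -29*141 = -4089)
(d - 152)/(104 + 103) = (-4089 - 152)/(104 + 103) = -4241/207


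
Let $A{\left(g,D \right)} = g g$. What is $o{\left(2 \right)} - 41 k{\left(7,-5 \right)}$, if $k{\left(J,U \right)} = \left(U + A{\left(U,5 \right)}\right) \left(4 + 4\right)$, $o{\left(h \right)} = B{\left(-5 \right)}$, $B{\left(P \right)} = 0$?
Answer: $-6560$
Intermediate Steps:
$o{\left(h \right)} = 0$
$A{\left(g,D \right)} = g^{2}$
$k{\left(J,U \right)} = 8 U + 8 U^{2}$ ($k{\left(J,U \right)} = \left(U + U^{2}\right) \left(4 + 4\right) = \left(U + U^{2}\right) 8 = 8 U + 8 U^{2}$)
$o{\left(2 \right)} - 41 k{\left(7,-5 \right)} = 0 - 41 \cdot 8 \left(-5\right) \left(1 - 5\right) = 0 - 41 \cdot 8 \left(-5\right) \left(-4\right) = 0 - 6560 = -6560$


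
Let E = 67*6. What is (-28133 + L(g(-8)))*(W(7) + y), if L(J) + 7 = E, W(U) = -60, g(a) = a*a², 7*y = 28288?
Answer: -773002584/7 ≈ -1.1043e+8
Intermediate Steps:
y = 28288/7 (y = (⅐)*28288 = 28288/7 ≈ 4041.1)
g(a) = a³
E = 402
L(J) = 395 (L(J) = -7 + 402 = 395)
(-28133 + L(g(-8)))*(W(7) + y) = (-28133 + 395)*(-60 + 28288/7) = -27738*27868/7 = -773002584/7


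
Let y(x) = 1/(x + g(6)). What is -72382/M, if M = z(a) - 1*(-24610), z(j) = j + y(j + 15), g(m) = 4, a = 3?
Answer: -1592404/541487 ≈ -2.9408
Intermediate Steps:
y(x) = 1/(4 + x) (y(x) = 1/(x + 4) = 1/(4 + x))
z(j) = j + 1/(19 + j) (z(j) = j + 1/(4 + (j + 15)) = j + 1/(4 + (15 + j)) = j + 1/(19 + j))
M = 541487/22 (M = (1 + 3*(19 + 3))/(19 + 3) - 1*(-24610) = (1 + 3*22)/22 + 24610 = (1 + 66)/22 + 24610 = (1/22)*67 + 24610 = 67/22 + 24610 = 541487/22 ≈ 24613.)
-72382/M = -72382/541487/22 = -72382*22/541487 = -1592404/541487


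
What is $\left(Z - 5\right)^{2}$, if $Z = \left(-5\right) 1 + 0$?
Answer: $100$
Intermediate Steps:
$Z = -5$ ($Z = -5 + 0 = -5$)
$\left(Z - 5\right)^{2} = \left(-5 - 5\right)^{2} = \left(-10\right)^{2} = 100$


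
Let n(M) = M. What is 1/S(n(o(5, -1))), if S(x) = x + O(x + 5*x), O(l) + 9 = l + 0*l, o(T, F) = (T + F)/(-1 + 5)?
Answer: -½ ≈ -0.50000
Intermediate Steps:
o(T, F) = F/4 + T/4 (o(T, F) = (F + T)/4 = (F + T)*(¼) = F/4 + T/4)
O(l) = -9 + l (O(l) = -9 + (l + 0*l) = -9 + (l + 0) = -9 + l)
S(x) = -9 + 7*x (S(x) = x + (-9 + (x + 5*x)) = x + (-9 + 6*x) = -9 + 7*x)
1/S(n(o(5, -1))) = 1/(-9 + 7*((¼)*(-1) + (¼)*5)) = 1/(-9 + 7*(-¼ + 5/4)) = 1/(-9 + 7*1) = 1/(-9 + 7) = 1/(-2) = -½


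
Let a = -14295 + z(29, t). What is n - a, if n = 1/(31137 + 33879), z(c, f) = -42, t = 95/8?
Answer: 932134393/65016 ≈ 14337.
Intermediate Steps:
t = 95/8 (t = 95*(⅛) = 95/8 ≈ 11.875)
n = 1/65016 ≈ 1.5381e-5
a = -14337 (a = -14295 - 42 = -14337)
n - a = 1/65016 - 1*(-14337) = 1/65016 + 14337 = 932134393/65016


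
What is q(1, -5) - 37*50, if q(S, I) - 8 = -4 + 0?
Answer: -1846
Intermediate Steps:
q(S, I) = 4 (q(S, I) = 8 + (-4 + 0) = 8 - 4 = 4)
q(1, -5) - 37*50 = 4 - 37*50 = 4 - 1850 = -1846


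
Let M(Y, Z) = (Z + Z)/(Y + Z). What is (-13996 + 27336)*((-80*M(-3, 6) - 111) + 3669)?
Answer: 43194920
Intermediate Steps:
M(Y, Z) = 2*Z/(Y + Z) (M(Y, Z) = (2*Z)/(Y + Z) = 2*Z/(Y + Z))
(-13996 + 27336)*((-80*M(-3, 6) - 111) + 3669) = (-13996 + 27336)*((-160*6/(-3 + 6) - 111) + 3669) = 13340*((-160*6/3 - 111) + 3669) = 13340*((-80*4 - 111) + 3669) = 13340*((-320 - 111) + 3669) = 13340*(-431 + 3669) = 13340*3238 = 43194920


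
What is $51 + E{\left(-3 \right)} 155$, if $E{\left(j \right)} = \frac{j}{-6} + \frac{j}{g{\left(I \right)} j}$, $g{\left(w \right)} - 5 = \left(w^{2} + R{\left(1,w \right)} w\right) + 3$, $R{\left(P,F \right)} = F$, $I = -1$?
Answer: $144$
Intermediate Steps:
$g{\left(w \right)} = 8 + 2 w^{2}$ ($g{\left(w \right)} = 5 + \left(\left(w^{2} + w w\right) + 3\right) = 5 + \left(\left(w^{2} + w^{2}\right) + 3\right) = 5 + \left(2 w^{2} + 3\right) = 5 + \left(3 + 2 w^{2}\right) = 8 + 2 w^{2}$)
$E{\left(j \right)} = \frac{1}{10} - \frac{j}{6}$ ($E{\left(j \right)} = \frac{j}{-6} + \frac{j}{\left(8 + 2 \left(-1\right)^{2}\right) j} = j \left(- \frac{1}{6}\right) + \frac{j}{\left(8 + 2 \cdot 1\right) j} = - \frac{j}{6} + \frac{j}{\left(8 + 2\right) j} = - \frac{j}{6} + \frac{j}{10 j} = - \frac{j}{6} + j \frac{1}{10 j} = - \frac{j}{6} + \frac{1}{10} = \frac{1}{10} - \frac{j}{6}$)
$51 + E{\left(-3 \right)} 155 = 51 + \left(\frac{1}{10} - - \frac{1}{2}\right) 155 = 51 + \left(\frac{1}{10} + \frac{1}{2}\right) 155 = 51 + \frac{3}{5} \cdot 155 = 51 + 93 = 144$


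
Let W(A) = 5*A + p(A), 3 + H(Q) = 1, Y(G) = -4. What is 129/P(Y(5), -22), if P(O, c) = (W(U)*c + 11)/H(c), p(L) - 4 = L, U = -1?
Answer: -258/55 ≈ -4.6909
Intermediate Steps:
p(L) = 4 + L
H(Q) = -2 (H(Q) = -3 + 1 = -2)
W(A) = 4 + 6*A (W(A) = 5*A + (4 + A) = 4 + 6*A)
P(O, c) = -11/2 + c (P(O, c) = ((4 + 6*(-1))*c + 11)/(-2) = ((4 - 6)*c + 11)*(-½) = (-2*c + 11)*(-½) = (11 - 2*c)*(-½) = -11/2 + c)
129/P(Y(5), -22) = 129/(-11/2 - 22) = 129/(-55/2) = 129*(-2/55) = -258/55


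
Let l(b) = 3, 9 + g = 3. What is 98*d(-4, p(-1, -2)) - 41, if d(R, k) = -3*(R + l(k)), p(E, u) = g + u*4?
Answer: 253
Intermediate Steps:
g = -6 (g = -9 + 3 = -6)
p(E, u) = -6 + 4*u (p(E, u) = -6 + u*4 = -6 + 4*u)
d(R, k) = -9 - 3*R (d(R, k) = -3*(R + 3) = -3*(3 + R) = -9 - 3*R)
98*d(-4, p(-1, -2)) - 41 = 98*(-9 - 3*(-4)) - 41 = 98*(-9 + 12) - 41 = 98*3 - 41 = 294 - 41 = 253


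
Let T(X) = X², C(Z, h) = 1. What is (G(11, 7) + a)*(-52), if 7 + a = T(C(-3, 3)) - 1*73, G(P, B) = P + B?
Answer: 3172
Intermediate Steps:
G(P, B) = B + P
a = -79 (a = -7 + (1² - 1*73) = -7 + (1 - 73) = -7 - 72 = -79)
(G(11, 7) + a)*(-52) = ((7 + 11) - 79)*(-52) = (18 - 79)*(-52) = -61*(-52) = 3172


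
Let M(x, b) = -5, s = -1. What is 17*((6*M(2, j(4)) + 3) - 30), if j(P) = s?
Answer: -969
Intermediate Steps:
j(P) = -1
17*((6*M(2, j(4)) + 3) - 30) = 17*((6*(-5) + 3) - 30) = 17*((-30 + 3) - 30) = 17*(-27 - 30) = 17*(-57) = -969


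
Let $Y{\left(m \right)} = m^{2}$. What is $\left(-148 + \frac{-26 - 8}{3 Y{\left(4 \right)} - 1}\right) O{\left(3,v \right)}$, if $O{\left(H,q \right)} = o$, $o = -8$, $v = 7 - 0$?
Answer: $\frac{55920}{47} \approx 1189.8$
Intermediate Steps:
$v = 7$ ($v = 7 + 0 = 7$)
$O{\left(H,q \right)} = -8$
$\left(-148 + \frac{-26 - 8}{3 Y{\left(4 \right)} - 1}\right) O{\left(3,v \right)} = \left(-148 + \frac{-26 - 8}{3 \cdot 4^{2} - 1}\right) \left(-8\right) = \left(-148 + \frac{-26 - 8}{3 \cdot 16 - 1}\right) \left(-8\right) = \left(-148 - \frac{34}{48 - 1}\right) \left(-8\right) = \left(-148 - \frac{34}{47}\right) \left(-8\right) = \left(- \frac{6990}{47}\right) \left(-8\right) = \frac{55920}{47}$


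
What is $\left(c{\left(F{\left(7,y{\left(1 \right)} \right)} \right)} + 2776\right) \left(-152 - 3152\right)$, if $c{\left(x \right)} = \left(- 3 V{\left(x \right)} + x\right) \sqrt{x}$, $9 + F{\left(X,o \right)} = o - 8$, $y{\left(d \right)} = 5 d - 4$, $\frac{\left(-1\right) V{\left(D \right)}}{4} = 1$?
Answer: $-9171904 + 52864 i \approx -9.1719 \cdot 10^{6} + 52864.0 i$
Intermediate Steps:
$V{\left(D \right)} = -4$ ($V{\left(D \right)} = \left(-4\right) 1 = -4$)
$y{\left(d \right)} = -4 + 5 d$
$F{\left(X,o \right)} = -17 + o$ ($F{\left(X,o \right)} = -9 + \left(o - 8\right) = -9 + \left(-8 + o\right) = -17 + o$)
$c{\left(x \right)} = \sqrt{x} \left(12 + x\right)$ ($c{\left(x \right)} = \left(\left(-3\right) \left(-4\right) + x\right) \sqrt{x} = \left(12 + x\right) \sqrt{x} = \sqrt{x} \left(12 + x\right)$)
$\left(c{\left(F{\left(7,y{\left(1 \right)} \right)} \right)} + 2776\right) \left(-152 - 3152\right) = \left(\sqrt{-17 + \left(-4 + 5 \cdot 1\right)} \left(12 + \left(-17 + \left(-4 + 5 \cdot 1\right)\right)\right) + 2776\right) \left(-152 - 3152\right) = \left(\sqrt{-17 + \left(-4 + 5\right)} \left(12 + \left(-17 + \left(-4 + 5\right)\right)\right) + 2776\right) \left(-3304\right) = \left(\sqrt{-17 + 1} \left(12 + \left(-17 + 1\right)\right) + 2776\right) \left(-3304\right) = \left(\sqrt{-16} \left(12 - 16\right) + 2776\right) \left(-3304\right) = \left(4 i \left(-4\right) + 2776\right) \left(-3304\right) = \left(- 16 i + 2776\right) \left(-3304\right) = \left(2776 - 16 i\right) \left(-3304\right) = -9171904 + 52864 i$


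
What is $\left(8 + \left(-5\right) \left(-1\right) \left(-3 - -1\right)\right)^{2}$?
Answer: $4$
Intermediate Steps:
$\left(8 + \left(-5\right) \left(-1\right) \left(-3 - -1\right)\right)^{2} = \left(8 + 5 \left(-3 + 1\right)\right)^{2} = \left(8 + 5 \left(-2\right)\right)^{2} = \left(8 - 10\right)^{2} = \left(-2\right)^{2} = 4$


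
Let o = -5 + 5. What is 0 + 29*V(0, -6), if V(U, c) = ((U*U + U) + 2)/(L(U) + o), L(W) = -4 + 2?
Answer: -29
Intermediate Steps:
L(W) = -2
o = 0
V(U, c) = -1 - U/2 - U²/2 (V(U, c) = ((U*U + U) + 2)/(-2 + 0) = ((U² + U) + 2)/(-2) = ((U + U²) + 2)*(-½) = (2 + U + U²)*(-½) = -1 - U/2 - U²/2)
0 + 29*V(0, -6) = 0 + 29*(-1 - ½*0 - ½*0²) = 0 + 29*(-1 + 0 - ½*0) = 0 + 29*(-1 + 0 + 0) = 0 + 29*(-1) = 0 - 29 = -29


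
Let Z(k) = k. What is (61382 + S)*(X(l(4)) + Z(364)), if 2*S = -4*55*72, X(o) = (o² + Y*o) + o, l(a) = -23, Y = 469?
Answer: -530182654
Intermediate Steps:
X(o) = o² + 470*o (X(o) = (o² + 469*o) + o = o² + 470*o)
S = -7920 (S = (-4*55*72)/2 = (-220*72)/2 = (½)*(-15840) = -7920)
(61382 + S)*(X(l(4)) + Z(364)) = (61382 - 7920)*(-23*(470 - 23) + 364) = 53462*(-23*447 + 364) = 53462*(-10281 + 364) = 53462*(-9917) = -530182654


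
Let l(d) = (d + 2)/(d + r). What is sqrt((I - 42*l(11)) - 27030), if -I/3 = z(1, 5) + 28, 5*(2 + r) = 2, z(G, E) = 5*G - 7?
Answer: I*sqrt(60009882)/47 ≈ 164.82*I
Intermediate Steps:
z(G, E) = -7 + 5*G
r = -8/5 (r = -2 + (1/5)*2 = -2 + 2/5 = -8/5 ≈ -1.6000)
I = -78 (I = -3*((-7 + 5*1) + 28) = -3*((-7 + 5) + 28) = -3*(-2 + 28) = -3*26 = -78)
l(d) = (2 + d)/(-8/5 + d) (l(d) = (d + 2)/(d - 8/5) = (2 + d)/(-8/5 + d))
sqrt((I - 42*l(11)) - 27030) = sqrt((-78 - 210*(2 + 11)/(-8 + 5*11)) - 27030) = sqrt((-78 - 210*13/(-8 + 55)) - 27030) = sqrt((-78 - 210*13/47) - 27030) = sqrt((-78 - 42*65/47) - 27030) = sqrt((-78 - 2730/47) - 27030) = sqrt(-6396/47 - 27030) = sqrt(-1276806/47) = I*sqrt(60009882)/47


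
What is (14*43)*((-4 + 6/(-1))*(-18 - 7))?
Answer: 150500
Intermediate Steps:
(14*43)*((-4 + 6/(-1))*(-18 - 7)) = 602*((-4 + 6*(-1))*(-25)) = 602*((-4 - 6)*(-25)) = 602*(-10*(-25)) = 602*250 = 150500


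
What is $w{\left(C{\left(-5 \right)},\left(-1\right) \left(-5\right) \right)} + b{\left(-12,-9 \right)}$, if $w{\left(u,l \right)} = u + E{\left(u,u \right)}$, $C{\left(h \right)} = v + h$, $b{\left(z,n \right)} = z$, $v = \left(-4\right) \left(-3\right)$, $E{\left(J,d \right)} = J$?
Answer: $2$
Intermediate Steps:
$v = 12$
$C{\left(h \right)} = 12 + h$
$w{\left(u,l \right)} = 2 u$ ($w{\left(u,l \right)} = u + u = 2 u$)
$w{\left(C{\left(-5 \right)},\left(-1\right) \left(-5\right) \right)} + b{\left(-12,-9 \right)} = 2 \left(12 - 5\right) - 12 = 2 \cdot 7 - 12 = 14 - 12 = 2$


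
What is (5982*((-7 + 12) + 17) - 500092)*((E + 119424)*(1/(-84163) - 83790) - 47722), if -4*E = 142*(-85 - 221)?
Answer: 338563183763371781944/84163 ≈ 4.0227e+15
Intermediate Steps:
E = 10863 (E = -71*(-85 - 221)/2 = -71*(-306)/2 = -1/4*(-43452) = 10863)
(5982*((-7 + 12) + 17) - 500092)*((E + 119424)*(1/(-84163) - 83790) - 47722) = (5982*((-7 + 12) + 17) - 500092)*((10863 + 119424)*(1/(-84163) - 83790) - 47722) = (5982*(5 + 17) - 500092)*(130287*(-1/84163 - 83790) - 47722) = (5982*22 - 500092)*(130287*(-7052017771/84163) - 47722) = (131604 - 500092)*(-918786239330277/84163 - 47722) = -368488*(-918790255756963/84163) = 338563183763371781944/84163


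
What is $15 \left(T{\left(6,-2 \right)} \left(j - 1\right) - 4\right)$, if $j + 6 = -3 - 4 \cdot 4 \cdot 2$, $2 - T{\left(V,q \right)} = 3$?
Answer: $570$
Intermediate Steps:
$T{\left(V,q \right)} = -1$ ($T{\left(V,q \right)} = 2 - 3 = -1$)
$j = -41$ ($j = -6 - \left(3 + 4 \cdot 4 \cdot 2\right) = -6 - \left(3 + 16 \cdot 2\right) = -6 - 35 = -41$)
$15 \left(T{\left(6,-2 \right)} \left(j - 1\right) - 4\right) = 15 \left(- (-41 - 1) - 4\right) = 15 \left(\left(-1\right) \left(-42\right) - 4\right) = 15 \left(42 - 4\right) = 15 \cdot 38 = 570$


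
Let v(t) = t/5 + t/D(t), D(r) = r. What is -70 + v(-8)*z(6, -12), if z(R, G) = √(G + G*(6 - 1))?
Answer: -70 - 18*I*√2/5 ≈ -70.0 - 5.0912*I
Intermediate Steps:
z(R, G) = √6*√G (z(R, G) = √(G + G*5) = √(G + 5*G) = √(6*G) = √6*√G)
v(t) = 1 + t/5 (v(t) = t/5 + t/t = t*(⅕) + 1 = t/5 + 1 = 1 + t/5)
-70 + v(-8)*z(6, -12) = -70 + (1 + (⅕)*(-8))*(√6*√(-12)) = -70 + (1 - 8/5)*(√6*(2*I*√3)) = -70 - 18*I*√2/5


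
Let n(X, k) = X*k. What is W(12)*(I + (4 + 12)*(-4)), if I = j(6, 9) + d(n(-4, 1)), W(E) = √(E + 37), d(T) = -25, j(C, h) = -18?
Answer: -749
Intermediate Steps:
W(E) = √(37 + E)
I = -43 (I = -18 - 25 = -43)
W(12)*(I + (4 + 12)*(-4)) = √(37 + 12)*(-43 + (4 + 12)*(-4)) = √49*(-43 + 16*(-4)) = 7*(-43 - 64) = 7*(-107) = -749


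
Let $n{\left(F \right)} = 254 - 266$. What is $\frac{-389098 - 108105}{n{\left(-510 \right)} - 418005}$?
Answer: $\frac{497203}{418017} \approx 1.1894$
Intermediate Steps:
$n{\left(F \right)} = -12$
$\frac{-389098 - 108105}{n{\left(-510 \right)} - 418005} = \frac{-389098 - 108105}{-12 - 418005} = - \frac{497203}{-418017} = \left(-497203\right) \left(- \frac{1}{418017}\right) = \frac{497203}{418017}$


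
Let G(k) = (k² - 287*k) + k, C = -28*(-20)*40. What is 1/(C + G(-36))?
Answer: 1/33992 ≈ 2.9419e-5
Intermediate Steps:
C = 22400 (C = 560*40 = 22400)
G(k) = k² - 286*k
1/(C + G(-36)) = 1/(22400 - 36*(-286 - 36)) = 1/(22400 - 36*(-322)) = 1/(22400 + 11592) = 1/33992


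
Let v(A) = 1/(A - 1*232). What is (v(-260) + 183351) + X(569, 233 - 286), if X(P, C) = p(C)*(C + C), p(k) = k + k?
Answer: 95736803/492 ≈ 1.9459e+5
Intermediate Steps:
p(k) = 2*k
v(A) = 1/(-232 + A) (v(A) = 1/(A - 232) = 1/(-232 + A))
X(P, C) = 4*C**2 (X(P, C) = (2*C)*(C + C) = (2*C)*(2*C) = 4*C**2)
(v(-260) + 183351) + X(569, 233 - 286) = (1/(-232 - 260) + 183351) + 4*(233 - 286)**2 = (1/(-492) + 183351) + 4*(-53)**2 = (-1/492 + 183351) + 4*2809 = 90208691/492 + 11236 = 95736803/492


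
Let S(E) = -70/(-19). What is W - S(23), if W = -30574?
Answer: -580976/19 ≈ -30578.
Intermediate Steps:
S(E) = 70/19 (S(E) = -70*(-1/19) = 70/19)
W - S(23) = -30574 - 1*70/19 = -30574 - 70/19 = -580976/19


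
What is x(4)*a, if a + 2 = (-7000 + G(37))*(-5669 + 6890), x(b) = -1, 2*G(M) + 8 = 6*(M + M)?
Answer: 8280824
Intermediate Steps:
G(M) = -4 + 6*M (G(M) = -4 + (6*(M + M))/2 = -4 + (6*(2*M))/2 = -4 + (12*M)/2 = -4 + 6*M)
a = -8280824 (a = -2 + (-7000 + (-4 + 6*37))*(-5669 + 6890) = -2 + (-7000 + (-4 + 222))*1221 = -2 + (-7000 + 218)*1221 = -2 - 6782*1221 = -2 - 8280822 = -8280824)
x(4)*a = -1*(-8280824) = 8280824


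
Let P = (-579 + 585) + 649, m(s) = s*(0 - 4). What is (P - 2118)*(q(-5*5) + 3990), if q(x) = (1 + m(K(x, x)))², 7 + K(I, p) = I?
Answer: -30183153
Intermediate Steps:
K(I, p) = -7 + I
m(s) = -4*s (m(s) = s*(-4) = -4*s)
P = 655 (P = 6 + 649 = 655)
q(x) = (29 - 4*x)² (q(x) = (1 - 4*(-7 + x))² = (1 + (28 - 4*x))² = (29 - 4*x)²)
(P - 2118)*(q(-5*5) + 3990) = (655 - 2118)*((-29 + 4*(-5*5))² + 3990) = -1463*((-29 + 4*(-25))² + 3990) = -1463*((-29 - 100)² + 3990) = -1463*((-129)² + 3990) = -1463*(16641 + 3990) = -1463*20631 = -30183153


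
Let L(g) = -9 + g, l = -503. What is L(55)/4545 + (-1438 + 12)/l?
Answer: 6504308/2286135 ≈ 2.8451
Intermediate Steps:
L(55)/4545 + (-1438 + 12)/l = (-9 + 55)/4545 + (-1438 + 12)/(-503) = 46*(1/4545) - 1426*(-1/503) = 46/4545 + 1426/503 = 6504308/2286135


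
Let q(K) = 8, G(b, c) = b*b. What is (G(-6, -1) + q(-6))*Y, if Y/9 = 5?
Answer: 1980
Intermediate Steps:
G(b, c) = b²
Y = 45 (Y = 9*5 = 45)
(G(-6, -1) + q(-6))*Y = ((-6)² + 8)*45 = (36 + 8)*45 = 44*45 = 1980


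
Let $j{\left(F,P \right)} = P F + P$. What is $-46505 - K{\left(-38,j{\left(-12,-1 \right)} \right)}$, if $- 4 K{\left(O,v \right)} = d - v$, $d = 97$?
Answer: $- \frac{92967}{2} \approx -46484.0$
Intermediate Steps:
$j{\left(F,P \right)} = P + F P$ ($j{\left(F,P \right)} = F P + P = P + F P$)
$K{\left(O,v \right)} = - \frac{97}{4} + \frac{v}{4}$ ($K{\left(O,v \right)} = - \frac{97 - v}{4} = - \frac{97}{4} + \frac{v}{4}$)
$-46505 - K{\left(-38,j{\left(-12,-1 \right)} \right)} = -46505 - \left(- \frac{97}{4} + \frac{\left(-1\right) \left(1 - 12\right)}{4}\right) = -46505 - \left(- \frac{97}{4} + \frac{\left(-1\right) \left(-11\right)}{4}\right) = -46505 - \left(- \frac{97}{4} + \frac{1}{4} \cdot 11\right) = -46505 - \left(- \frac{97}{4} + \frac{11}{4}\right) = -46505 - - \frac{43}{2} = -46505 + \frac{43}{2} = - \frac{92967}{2}$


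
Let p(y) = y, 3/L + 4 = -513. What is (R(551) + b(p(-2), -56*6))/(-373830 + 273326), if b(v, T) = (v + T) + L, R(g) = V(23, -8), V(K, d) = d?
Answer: 178885/51960568 ≈ 0.0034427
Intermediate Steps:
L = -3/517 (L = 3/(-4 - 513) = 3/(-517) = 3*(-1/517) = -3/517 ≈ -0.0058027)
R(g) = -8
b(v, T) = -3/517 + T + v (b(v, T) = (v + T) - 3/517 = (T + v) - 3/517 = -3/517 + T + v)
(R(551) + b(p(-2), -56*6))/(-373830 + 273326) = (-8 + (-3/517 - 56*6 - 2))/(-373830 + 273326) = (-8 + (-3/517 - 336 - 2))/(-100504) = (-8 - 174749/517)*(-1/100504) = -178885/517*(-1/100504) = 178885/51960568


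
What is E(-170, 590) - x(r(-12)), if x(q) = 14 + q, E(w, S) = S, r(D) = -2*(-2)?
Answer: 572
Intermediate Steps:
r(D) = 4
E(-170, 590) - x(r(-12)) = 590 - (14 + 4) = 590 - 1*18 = 590 - 18 = 572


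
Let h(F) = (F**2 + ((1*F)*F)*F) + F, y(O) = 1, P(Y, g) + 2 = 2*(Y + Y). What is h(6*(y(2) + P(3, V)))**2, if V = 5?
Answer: 85216118724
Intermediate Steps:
P(Y, g) = -2 + 4*Y (P(Y, g) = -2 + 2*(Y + Y) = -2 + 2*(2*Y) = -2 + 4*Y)
h(F) = F + F**2 + F**3 (h(F) = (F**2 + (F*F)*F) + F = (F**2 + F**2*F) + F = (F**2 + F**3) + F = F + F**2 + F**3)
h(6*(y(2) + P(3, V)))**2 = ((6*(1 + (-2 + 4*3)))*(1 + 6*(1 + (-2 + 4*3)) + (6*(1 + (-2 + 4*3)))**2))**2 = ((6*(1 + (-2 + 12)))*(1 + 6*(1 + (-2 + 12)) + (6*(1 + (-2 + 12)))**2))**2 = ((6*(1 + 10))*(1 + 6*(1 + 10) + (6*(1 + 10))**2))**2 = ((6*11)*(1 + 6*11 + (6*11)**2))**2 = (66*(1 + 66 + 66**2))**2 = (66*(1 + 66 + 4356))**2 = (66*4423)**2 = 291918**2 = 85216118724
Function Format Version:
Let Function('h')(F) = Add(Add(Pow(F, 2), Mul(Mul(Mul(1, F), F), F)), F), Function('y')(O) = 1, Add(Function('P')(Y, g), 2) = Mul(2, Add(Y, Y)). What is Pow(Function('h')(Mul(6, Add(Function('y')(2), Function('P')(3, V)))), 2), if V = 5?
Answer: 85216118724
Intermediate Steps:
Function('P')(Y, g) = Add(-2, Mul(4, Y)) (Function('P')(Y, g) = Add(-2, Mul(2, Add(Y, Y))) = Add(-2, Mul(2, Mul(2, Y))) = Add(-2, Mul(4, Y)))
Function('h')(F) = Add(F, Pow(F, 2), Pow(F, 3)) (Function('h')(F) = Add(Add(Pow(F, 2), Mul(Mul(F, F), F)), F) = Add(Add(Pow(F, 2), Mul(Pow(F, 2), F)), F) = Add(Add(Pow(F, 2), Pow(F, 3)), F) = Add(F, Pow(F, 2), Pow(F, 3)))
Pow(Function('h')(Mul(6, Add(Function('y')(2), Function('P')(3, V)))), 2) = Pow(Mul(Mul(6, Add(1, Add(-2, Mul(4, 3)))), Add(1, Mul(6, Add(1, Add(-2, Mul(4, 3)))), Pow(Mul(6, Add(1, Add(-2, Mul(4, 3)))), 2))), 2) = Pow(Mul(Mul(6, Add(1, Add(-2, 12))), Add(1, Mul(6, Add(1, Add(-2, 12))), Pow(Mul(6, Add(1, Add(-2, 12))), 2))), 2) = Pow(Mul(Mul(6, Add(1, 10)), Add(1, Mul(6, Add(1, 10)), Pow(Mul(6, Add(1, 10)), 2))), 2) = Pow(Mul(Mul(6, 11), Add(1, Mul(6, 11), Pow(Mul(6, 11), 2))), 2) = Pow(Mul(66, Add(1, 66, Pow(66, 2))), 2) = Pow(Mul(66, Add(1, 66, 4356)), 2) = Pow(Mul(66, 4423), 2) = Pow(291918, 2) = 85216118724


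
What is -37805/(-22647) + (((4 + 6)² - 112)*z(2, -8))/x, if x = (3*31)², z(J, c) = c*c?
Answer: 34398061/21763767 ≈ 1.5805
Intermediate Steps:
z(J, c) = c²
x = 8649 (x = 93² = 8649)
-37805/(-22647) + (((4 + 6)² - 112)*z(2, -8))/x = -37805/(-22647) + (((4 + 6)² - 112)*(-8)²)/8649 = -37805*(-1/22647) + ((10² - 112)*64)*(1/8649) = 37805/22647 + ((100 - 112)*64)*(1/8649) = 37805/22647 - 12*64*(1/8649) = 37805/22647 - 768*1/8649 = 37805/22647 - 256/2883 = 34398061/21763767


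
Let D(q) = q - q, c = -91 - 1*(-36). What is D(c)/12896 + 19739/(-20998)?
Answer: -19739/20998 ≈ -0.94004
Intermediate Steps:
c = -55 (c = -91 + 36 = -55)
D(q) = 0
D(c)/12896 + 19739/(-20998) = 0/12896 + 19739/(-20998) = 0*(1/12896) + 19739*(-1/20998) = 0 - 19739/20998 = -19739/20998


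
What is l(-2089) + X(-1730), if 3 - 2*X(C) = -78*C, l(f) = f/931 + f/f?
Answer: -125628663/1862 ≈ -67470.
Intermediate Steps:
l(f) = 1 + f/931 (l(f) = f*(1/931) + 1 = f/931 + 1 = 1 + f/931)
X(C) = 3/2 + 39*C (X(C) = 3/2 - (-39)*C = 3/2 + 39*C)
l(-2089) + X(-1730) = (1 + (1/931)*(-2089)) + (3/2 + 39*(-1730)) = (1 - 2089/931) + (3/2 - 67470) = -1158/931 - 134937/2 = -125628663/1862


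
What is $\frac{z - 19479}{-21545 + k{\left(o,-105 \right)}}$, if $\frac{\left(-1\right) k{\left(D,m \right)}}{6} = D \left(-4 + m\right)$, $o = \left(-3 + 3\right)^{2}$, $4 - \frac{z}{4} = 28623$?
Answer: $\frac{26791}{4309} \approx 6.2175$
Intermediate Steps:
$z = -114476$ ($z = 16 - 114492 = -114476$)
$o = 0$ ($o = 0^{2} = 0$)
$k{\left(D,m \right)} = - 6 D \left(-4 + m\right)$
$\frac{z - 19479}{-21545 + k{\left(o,-105 \right)}} = \frac{-114476 - 19479}{-21545 + 6 \cdot 0 \left(4 - -105\right)} = - \frac{133955}{-21545 + 6 \cdot 0 \left(4 + 105\right)} = - \frac{133955}{-21545 + 6 \cdot 0 \cdot 109} = - \frac{133955}{-21545 + 0} = - \frac{133955}{-21545} = \left(-133955\right) \left(- \frac{1}{21545}\right) = \frac{26791}{4309}$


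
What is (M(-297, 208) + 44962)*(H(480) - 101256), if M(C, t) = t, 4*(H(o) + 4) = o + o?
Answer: -4563073400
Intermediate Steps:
H(o) = -4 + o/2 (H(o) = -4 + (o + o)/4 = -4 + (2*o)/4 = -4 + o/2)
(M(-297, 208) + 44962)*(H(480) - 101256) = (208 + 44962)*((-4 + (1/2)*480) - 101256) = 45170*((-4 + 240) - 101256) = 45170*(236 - 101256) = 45170*(-101020) = -4563073400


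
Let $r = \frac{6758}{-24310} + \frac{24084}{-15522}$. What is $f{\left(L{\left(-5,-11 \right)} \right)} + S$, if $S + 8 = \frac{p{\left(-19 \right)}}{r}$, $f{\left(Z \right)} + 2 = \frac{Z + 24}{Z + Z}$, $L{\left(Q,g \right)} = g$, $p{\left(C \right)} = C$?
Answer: $- \frac{20066853}{97361242} \approx -0.20611$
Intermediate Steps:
$r = - \frac{4425511}{2418845}$ ($r = 6758 \left(- \frac{1}{24310}\right) + 24084 \left(- \frac{1}{15522}\right) = - \frac{3379}{12155} - \frac{4014}{2587} = - \frac{4425511}{2418845} \approx -1.8296$)
$f{\left(Z \right)} = -2 + \frac{24 + Z}{2 Z}$ ($f{\left(Z \right)} = -2 + \frac{Z + 24}{Z + Z} = -2 + \frac{24 + Z}{2 Z}$)
$S = \frac{10553967}{4425511}$ ($S = -8 - \frac{19}{- \frac{4425511}{2418845}} = -8 - - \frac{45958055}{4425511} = -8 + \frac{45958055}{4425511} = \frac{10553967}{4425511} \approx 2.3848$)
$f{\left(L{\left(-5,-11 \right)} \right)} + S = \left(- \frac{3}{2} + \frac{12}{-11}\right) + \frac{10553967}{4425511} = \left(- \frac{3}{2} + 12 \left(- \frac{1}{11}\right)\right) + \frac{10553967}{4425511} = \left(- \frac{3}{2} - \frac{12}{11}\right) + \frac{10553967}{4425511} = - \frac{57}{22} + \frac{10553967}{4425511} = - \frac{20066853}{97361242}$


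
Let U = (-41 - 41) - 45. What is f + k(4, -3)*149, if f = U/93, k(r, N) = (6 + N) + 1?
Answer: 55301/93 ≈ 594.63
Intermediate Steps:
k(r, N) = 7 + N
U = -127 (U = -82 - 45 = -127)
f = -127/93 ≈ -1.3656
f + k(4, -3)*149 = -127/93 + (7 - 3)*149 = -127/93 + 4*149 = -127/93 + 596 = 55301/93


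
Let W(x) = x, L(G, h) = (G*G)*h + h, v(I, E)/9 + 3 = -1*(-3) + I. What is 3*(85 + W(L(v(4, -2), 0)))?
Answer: 255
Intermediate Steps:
v(I, E) = 9*I (v(I, E) = -27 + 9*(-1*(-3) + I) = -27 + 9*(3 + I) = -27 + (27 + 9*I) = 9*I)
L(G, h) = h + h*G**2 (L(G, h) = G**2*h + h = h*G**2 + h = h + h*G**2)
3*(85 + W(L(v(4, -2), 0))) = 3*(85 + 0*(1 + (9*4)**2)) = 3*(85 + 0*(1 + 36**2)) = 3*(85 + 0*(1 + 1296)) = 3*(85 + 0*1297) = 3*(85 + 0) = 3*85 = 255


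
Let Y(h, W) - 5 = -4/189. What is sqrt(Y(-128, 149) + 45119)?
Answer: 4*sqrt(11193567)/63 ≈ 212.42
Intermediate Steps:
Y(h, W) = 941/189 (Y(h, W) = 5 - 4/189 = 941/189)
sqrt(Y(-128, 149) + 45119) = sqrt(941/189 + 45119) = sqrt(8528432/189) = 4*sqrt(11193567)/63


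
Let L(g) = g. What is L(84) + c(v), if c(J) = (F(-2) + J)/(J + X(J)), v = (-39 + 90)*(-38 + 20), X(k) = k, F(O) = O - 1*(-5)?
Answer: 51713/612 ≈ 84.498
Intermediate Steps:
F(O) = 5 + O (F(O) = O + 5 = 5 + O)
v = -918 (v = 51*(-18) = -918)
c(J) = (3 + J)/(2*J) (c(J) = ((5 - 2) + J)/(J + J) = (3 + J)/((2*J)) = (3 + J)*(1/(2*J)) = (3 + J)/(2*J))
L(84) + c(v) = 84 + (½)*(3 - 918)/(-918) = 84 + (½)*(-1/918)*(-915) = 84 + 305/612 = 51713/612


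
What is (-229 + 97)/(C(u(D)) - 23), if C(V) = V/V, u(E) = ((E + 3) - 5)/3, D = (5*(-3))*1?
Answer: 6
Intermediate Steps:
D = -15 (D = -15*1 = -15)
u(E) = -⅔ + E/3 (u(E) = ((3 + E) - 5)*(⅓) = (-2 + E)*(⅓) = -⅔ + E/3)
C(V) = 1
(-229 + 97)/(C(u(D)) - 23) = (-229 + 97)/(1 - 23) = -132/(-22) = -132*(-1/22) = 6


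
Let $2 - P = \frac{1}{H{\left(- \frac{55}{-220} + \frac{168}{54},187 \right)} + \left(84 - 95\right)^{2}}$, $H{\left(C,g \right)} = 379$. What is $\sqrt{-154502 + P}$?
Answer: $\frac{i \sqrt{386250005}}{50} \approx 393.06 i$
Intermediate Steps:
$P = \frac{999}{500}$ ($P = 2 - \frac{1}{379 + \left(84 - 95\right)^{2}} = 2 - \frac{1}{379 + \left(-11\right)^{2}} = 2 - \frac{1}{379 + 121} = 2 - \frac{1}{500} = \frac{999}{500} \approx 1.998$)
$\sqrt{-154502 + P} = \sqrt{-154502 + \frac{999}{500}} = \sqrt{- \frac{77250001}{500}} = \frac{i \sqrt{386250005}}{50}$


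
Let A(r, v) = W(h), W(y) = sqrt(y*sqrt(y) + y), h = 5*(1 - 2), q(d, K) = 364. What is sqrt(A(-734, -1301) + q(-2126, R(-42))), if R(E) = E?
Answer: sqrt(364 + sqrt(5)*sqrt(-1 - I*sqrt(5))) ≈ 19.129 - 0.07676*I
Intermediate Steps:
h = -5 (h = 5*(-1) = -5)
W(y) = sqrt(y + y**(3/2)) (W(y) = sqrt(y**(3/2) + y) = sqrt(y + y**(3/2)))
A(r, v) = sqrt(-5 - 5*I*sqrt(5)) (A(r, v) = sqrt(-5 + (-5)**(3/2)) = sqrt(-5 - 5*I*sqrt(5)))
sqrt(A(-734, -1301) + q(-2126, R(-42))) = sqrt(sqrt(-5 - 5*I*sqrt(5)) + 364) = sqrt(364 + sqrt(-5 - 5*I*sqrt(5)))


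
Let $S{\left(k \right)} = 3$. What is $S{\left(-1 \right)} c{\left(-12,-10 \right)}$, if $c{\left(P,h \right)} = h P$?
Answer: $360$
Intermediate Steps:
$c{\left(P,h \right)} = P h$
$S{\left(-1 \right)} c{\left(-12,-10 \right)} = 3 \left(\left(-12\right) \left(-10\right)\right) = 3 \cdot 120 = 360$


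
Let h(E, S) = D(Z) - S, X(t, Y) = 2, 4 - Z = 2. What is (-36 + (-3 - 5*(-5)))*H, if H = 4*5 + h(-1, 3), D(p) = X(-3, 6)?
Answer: -266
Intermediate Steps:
Z = 2 (Z = 4 - 1*2 = 4 - 2 = 2)
D(p) = 2
h(E, S) = 2 - S
H = 19 (H = 4*5 + (2 - 1*3) = 20 + (2 - 3) = 20 - 1 = 19)
(-36 + (-3 - 5*(-5)))*H = (-36 + (-3 - 5*(-5)))*19 = (-36 + (-3 + 25))*19 = (-36 + 22)*19 = -14*19 = -266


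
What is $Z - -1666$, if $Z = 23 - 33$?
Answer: $1656$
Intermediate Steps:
$Z = -10$
$Z - -1666 = -10 - -1666 = -10 + 1666 = 1656$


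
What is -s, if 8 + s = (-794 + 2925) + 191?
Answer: -2314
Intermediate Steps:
s = 2314 (s = -8 + ((-794 + 2925) + 191) = -8 + (2131 + 191) = -8 + 2322 = 2314)
-s = -1*2314 = -2314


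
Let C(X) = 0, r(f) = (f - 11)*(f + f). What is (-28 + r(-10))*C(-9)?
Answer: 0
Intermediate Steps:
r(f) = 2*f*(-11 + f) (r(f) = (-11 + f)*(2*f) = 2*f*(-11 + f))
(-28 + r(-10))*C(-9) = (-28 + 2*(-10)*(-11 - 10))*0 = (-28 + 2*(-10)*(-21))*0 = (-28 + 420)*0 = 392*0 = 0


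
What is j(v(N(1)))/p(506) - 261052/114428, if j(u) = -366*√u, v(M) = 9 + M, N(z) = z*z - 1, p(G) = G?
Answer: -32216782/7237571 ≈ -4.4513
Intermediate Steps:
N(z) = -1 + z² (N(z) = z² - 1 = -1 + z²)
j(v(N(1)))/p(506) - 261052/114428 = -366*√(9 + (-1 + 1²))/506 - 261052/114428 = -366*√(9 + (-1 + 1))*(1/506) - 261052*1/114428 = -366*√(9 + 0)*(1/506) - 65263/28607 = -366*√9*(1/506) - 65263/28607 = -366*3*(1/506) - 65263/28607 = -1098*1/506 - 65263/28607 = -549/253 - 65263/28607 = -32216782/7237571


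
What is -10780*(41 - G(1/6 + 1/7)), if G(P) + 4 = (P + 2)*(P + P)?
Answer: -4227190/9 ≈ -4.6969e+5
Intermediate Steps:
G(P) = -4 + 2*P*(2 + P) (G(P) = -4 + (P + 2)*(P + P) = -4 + (2 + P)*(2*P) = -4 + 2*P*(2 + P))
-10780*(41 - G(1/6 + 1/7)) = -10780*(41 - (-4 + 2*(1/6 + 1/7)**2 + 4*(1/6 + 1/7))) = -10780*(41 - (-4 + 2*(13/42)**2 + 4*(13/42))) = -10780*(41 - (-4 + 2*(169/1764) + 26/21)) = -10780*(41 - (-4 + 169/882 + 26/21)) = -10780*(41 - 1*(-2267/882)) = -10780*(41 + 2267/882) = -10780*38429/882 = -4227190/9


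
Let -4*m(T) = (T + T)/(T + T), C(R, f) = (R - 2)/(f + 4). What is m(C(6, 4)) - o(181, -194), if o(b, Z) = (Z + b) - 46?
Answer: 235/4 ≈ 58.750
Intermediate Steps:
C(R, f) = (-2 + R)/(4 + f)
m(T) = -1/4 (m(T) = -(T + T)/(4*(T + T)) = -2*T/(4*(2*T)) = -2*T*1/(2*T)/4 = -1/4*1 = -1/4)
o(b, Z) = -46 + Z + b
m(C(6, 4)) - o(181, -194) = -1/4 - (-46 - 194 + 181) = -1/4 - 1*(-59) = -1/4 + 59 = 235/4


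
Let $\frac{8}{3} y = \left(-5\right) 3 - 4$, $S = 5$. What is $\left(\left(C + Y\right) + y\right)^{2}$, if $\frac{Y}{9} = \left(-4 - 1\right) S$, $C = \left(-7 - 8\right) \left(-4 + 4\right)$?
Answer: $\frac{3448449}{64} \approx 53882.0$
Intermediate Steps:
$C = 0$ ($C = \left(-15\right) 0 = 0$)
$y = - \frac{57}{8}$ ($y = \frac{3 \left(\left(-5\right) 3 - 4\right)}{8} = \frac{3 \left(-15 - 4\right)}{8} = \frac{3}{8} \left(-19\right) = - \frac{57}{8} \approx -7.125$)
$Y = -225$ ($Y = 9 \left(-4 - 1\right) 5 = 9 \left(\left(-5\right) 5\right) = 9 \left(-25\right) = -225$)
$\left(\left(C + Y\right) + y\right)^{2} = \left(\left(0 - 225\right) - \frac{57}{8}\right)^{2} = \left(-225 - \frac{57}{8}\right)^{2} = \left(- \frac{1857}{8}\right)^{2} = \frac{3448449}{64}$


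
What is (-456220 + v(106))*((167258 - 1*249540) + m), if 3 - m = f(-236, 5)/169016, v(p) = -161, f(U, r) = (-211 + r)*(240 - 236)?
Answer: 793330893953730/21127 ≈ 3.7551e+10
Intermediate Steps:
f(U, r) = -844 + 4*r (f(U, r) = (-211 + r)*4 = -844 + 4*r)
m = 63484/21127 (m = 3 - (-844 + 4*5)/169016 = 3 - (-844 + 20)/169016 = 3 - (-824)/169016 = 3 - 1*(-103/21127) = 3 + 103/21127 = 63484/21127 ≈ 3.0049)
(-456220 + v(106))*((167258 - 1*249540) + m) = (-456220 - 161)*((167258 - 1*249540) + 63484/21127) = -456381*((167258 - 249540) + 63484/21127) = -456381*(-82282 + 63484/21127) = -456381*(-1738308330/21127) = 793330893953730/21127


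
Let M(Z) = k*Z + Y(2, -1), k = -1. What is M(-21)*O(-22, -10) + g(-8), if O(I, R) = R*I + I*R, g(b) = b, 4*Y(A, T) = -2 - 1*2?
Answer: 8792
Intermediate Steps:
Y(A, T) = -1 (Y(A, T) = (-2 - 1*2)/4 = (-2 - 2)/4 = (1/4)*(-4) = -1)
M(Z) = -1 - Z (M(Z) = -Z - 1 = -1 - Z)
O(I, R) = 2*I*R (O(I, R) = I*R + I*R = 2*I*R)
M(-21)*O(-22, -10) + g(-8) = (-1 - 1*(-21))*(2*(-22)*(-10)) - 8 = (-1 + 21)*440 - 8 = 20*440 - 8 = 8800 - 8 = 8792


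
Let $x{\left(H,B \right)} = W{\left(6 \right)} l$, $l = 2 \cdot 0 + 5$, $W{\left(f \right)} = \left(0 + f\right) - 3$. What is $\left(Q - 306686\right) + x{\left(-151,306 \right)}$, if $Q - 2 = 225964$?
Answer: $-80705$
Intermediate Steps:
$W{\left(f \right)} = -3 + f$ ($W{\left(f \right)} = f - 3 = -3 + f$)
$l = 5$ ($l = 0 + 5 = 5$)
$x{\left(H,B \right)} = 15$ ($x{\left(H,B \right)} = \left(-3 + 6\right) 5 = 3 \cdot 5 = 15$)
$Q = 225966$ ($Q = 2 + 225964 = 225966$)
$\left(Q - 306686\right) + x{\left(-151,306 \right)} = \left(225966 - 306686\right) + 15 = -80720 + 15 = -80705$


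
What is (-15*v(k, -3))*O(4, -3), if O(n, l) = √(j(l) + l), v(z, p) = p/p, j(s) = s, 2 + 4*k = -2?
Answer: -15*I*√6 ≈ -36.742*I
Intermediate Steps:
k = -1 (k = -½ + (¼)*(-2) = -½ - ½ = -1)
v(z, p) = 1
O(n, l) = √2*√l (O(n, l) = √(l + l) = √(2*l) = √2*√l)
(-15*v(k, -3))*O(4, -3) = (-15*1)*(√2*√(-3)) = -15*√2*I*√3 = -15*I*√6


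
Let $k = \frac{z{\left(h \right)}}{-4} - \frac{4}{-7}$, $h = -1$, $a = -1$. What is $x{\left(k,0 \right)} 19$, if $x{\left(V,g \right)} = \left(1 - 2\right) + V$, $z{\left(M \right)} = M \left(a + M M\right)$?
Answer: $- \frac{57}{7} \approx -8.1429$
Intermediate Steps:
$z{\left(M \right)} = M \left(-1 + M^{2}\right)$ ($z{\left(M \right)} = M \left(-1 + M M\right) = M \left(-1 + M^{2}\right)$)
$k = \frac{4}{7}$ ($k = \frac{\left(-1\right)^{3} - -1}{-4} - \frac{4}{-7} = \left(-1 + 1\right) \left(- \frac{1}{4}\right) - - \frac{4}{7} = 0 \left(- \frac{1}{4}\right) + \frac{4}{7} = 0 + \frac{4}{7} = \frac{4}{7} \approx 0.57143$)
$x{\left(V,g \right)} = -1 + V$
$x{\left(k,0 \right)} 19 = \left(-1 + \frac{4}{7}\right) 19 = \left(- \frac{3}{7}\right) 19 = - \frac{57}{7}$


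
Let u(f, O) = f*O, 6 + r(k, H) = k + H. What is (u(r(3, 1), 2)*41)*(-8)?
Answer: 1312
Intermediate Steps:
r(k, H) = -6 + H + k (r(k, H) = -6 + (k + H) = -6 + (H + k) = -6 + H + k)
u(f, O) = O*f
(u(r(3, 1), 2)*41)*(-8) = ((2*(-6 + 1 + 3))*41)*(-8) = ((2*(-2))*41)*(-8) = -4*41*(-8) = -164*(-8) = 1312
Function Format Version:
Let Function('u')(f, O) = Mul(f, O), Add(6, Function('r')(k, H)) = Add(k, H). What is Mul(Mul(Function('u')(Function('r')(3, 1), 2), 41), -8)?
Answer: 1312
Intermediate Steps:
Function('r')(k, H) = Add(-6, H, k) (Function('r')(k, H) = Add(-6, Add(k, H)) = Add(-6, Add(H, k)) = Add(-6, H, k))
Function('u')(f, O) = Mul(O, f)
Mul(Mul(Function('u')(Function('r')(3, 1), 2), 41), -8) = Mul(Mul(Mul(2, Add(-6, 1, 3)), 41), -8) = Mul(Mul(Mul(2, -2), 41), -8) = Mul(Mul(-4, 41), -8) = Mul(-164, -8) = 1312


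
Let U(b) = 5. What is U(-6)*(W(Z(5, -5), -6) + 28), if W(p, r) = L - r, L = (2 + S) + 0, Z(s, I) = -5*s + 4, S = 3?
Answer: 195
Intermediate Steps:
Z(s, I) = 4 - 5*s
L = 5 (L = (2 + 3) + 0 = 5 + 0 = 5)
W(p, r) = 5 - r
U(-6)*(W(Z(5, -5), -6) + 28) = 5*((5 - 1*(-6)) + 28) = 5*((5 + 6) + 28) = 5*(11 + 28) = 5*39 = 195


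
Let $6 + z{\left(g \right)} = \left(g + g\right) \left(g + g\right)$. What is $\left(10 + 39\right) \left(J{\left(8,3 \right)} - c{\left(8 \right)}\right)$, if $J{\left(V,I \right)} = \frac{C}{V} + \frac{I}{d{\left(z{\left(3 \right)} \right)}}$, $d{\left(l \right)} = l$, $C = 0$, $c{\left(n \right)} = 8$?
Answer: $- \frac{3871}{10} \approx -387.1$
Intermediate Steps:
$z{\left(g \right)} = -6 + 4 g^{2}$ ($z{\left(g \right)} = -6 + \left(g + g\right) \left(g + g\right) = -6 + 2 g 2 g = -6 + 4 g^{2}$)
$J{\left(V,I \right)} = \frac{I}{30}$ ($J{\left(V,I \right)} = \frac{0}{V} + \frac{I}{-6 + 4 \cdot 3^{2}} = 0 + \frac{I}{-6 + 4 \cdot 9} = 0 + \frac{I}{-6 + 36} = 0 + \frac{I}{30} = \frac{I}{30}$)
$\left(10 + 39\right) \left(J{\left(8,3 \right)} - c{\left(8 \right)}\right) = \left(10 + 39\right) \left(\frac{1}{30} \cdot 3 - 8\right) = 49 \left(\frac{1}{10} - 8\right) = 49 \left(- \frac{79}{10}\right) = - \frac{3871}{10}$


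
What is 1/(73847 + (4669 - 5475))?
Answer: 1/73041 ≈ 1.3691e-5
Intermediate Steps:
1/(73847 + (4669 - 5475)) = 1/(73847 - 806) = 1/73041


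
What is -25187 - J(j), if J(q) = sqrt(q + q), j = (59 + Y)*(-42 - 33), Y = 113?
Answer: -25187 - 10*I*sqrt(258) ≈ -25187.0 - 160.62*I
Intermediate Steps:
j = -12900 (j = (59 + 113)*(-42 - 33) = 172*(-75) = -12900)
J(q) = sqrt(2)*sqrt(q) (J(q) = sqrt(2*q) = sqrt(2)*sqrt(q))
-25187 - J(j) = -25187 - sqrt(2)*sqrt(-12900) = -25187 - sqrt(2)*10*I*sqrt(129) = -25187 - 10*I*sqrt(258)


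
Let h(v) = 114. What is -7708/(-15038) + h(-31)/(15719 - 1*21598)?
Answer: 21800500/44204201 ≈ 0.49318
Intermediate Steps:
-7708/(-15038) + h(-31)/(15719 - 1*21598) = -7708/(-15038) + 114/(15719 - 1*21598) = -7708*(-1/15038) + 114/(15719 - 21598) = 3854/7519 + 114/(-5879) = 3854/7519 + 114*(-1/5879) = 3854/7519 - 114/5879 = 21800500/44204201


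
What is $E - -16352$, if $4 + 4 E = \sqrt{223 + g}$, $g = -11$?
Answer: $16351 + \frac{\sqrt{53}}{2} \approx 16355.0$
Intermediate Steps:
$E = -1 + \frac{\sqrt{53}}{2}$ ($E = -1 + \frac{\sqrt{223 - 11}}{4} = -1 + \frac{\sqrt{212}}{4} = -1 + \frac{2 \sqrt{53}}{4} = -1 + \frac{\sqrt{53}}{2} \approx 2.6401$)
$E - -16352 = \left(-1 + \frac{\sqrt{53}}{2}\right) - -16352 = \left(-1 + \frac{\sqrt{53}}{2}\right) + 16352 = 16351 + \frac{\sqrt{53}}{2}$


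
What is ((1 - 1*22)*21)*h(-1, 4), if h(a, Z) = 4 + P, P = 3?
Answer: -3087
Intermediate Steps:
h(a, Z) = 7 (h(a, Z) = 4 + 3 = 7)
((1 - 1*22)*21)*h(-1, 4) = ((1 - 1*22)*21)*7 = ((1 - 22)*21)*7 = -21*21*7 = -441*7 = -3087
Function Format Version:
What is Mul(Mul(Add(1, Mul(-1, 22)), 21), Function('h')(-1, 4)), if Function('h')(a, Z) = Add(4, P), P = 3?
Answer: -3087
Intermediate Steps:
Function('h')(a, Z) = 7 (Function('h')(a, Z) = Add(4, 3) = 7)
Mul(Mul(Add(1, Mul(-1, 22)), 21), Function('h')(-1, 4)) = Mul(Mul(Add(1, Mul(-1, 22)), 21), 7) = Mul(Mul(Add(1, -22), 21), 7) = Mul(Mul(-21, 21), 7) = Mul(-441, 7) = -3087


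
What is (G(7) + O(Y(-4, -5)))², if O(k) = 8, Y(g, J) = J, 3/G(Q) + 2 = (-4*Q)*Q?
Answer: 277729/4356 ≈ 63.758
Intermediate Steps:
G(Q) = 3/(-2 - 4*Q²) (G(Q) = 3/(-2 + (-4*Q)*Q) = 3/(-2 - 4*Q²))
(G(7) + O(Y(-4, -5)))² = (-3/(2 + 4*7²) + 8)² = (-3/(2 + 4*49) + 8)² = (-3/(2 + 196) + 8)² = (-3/198 + 8)² = (-3*1/198 + 8)² = (-1/66 + 8)² = (527/66)² = 277729/4356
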